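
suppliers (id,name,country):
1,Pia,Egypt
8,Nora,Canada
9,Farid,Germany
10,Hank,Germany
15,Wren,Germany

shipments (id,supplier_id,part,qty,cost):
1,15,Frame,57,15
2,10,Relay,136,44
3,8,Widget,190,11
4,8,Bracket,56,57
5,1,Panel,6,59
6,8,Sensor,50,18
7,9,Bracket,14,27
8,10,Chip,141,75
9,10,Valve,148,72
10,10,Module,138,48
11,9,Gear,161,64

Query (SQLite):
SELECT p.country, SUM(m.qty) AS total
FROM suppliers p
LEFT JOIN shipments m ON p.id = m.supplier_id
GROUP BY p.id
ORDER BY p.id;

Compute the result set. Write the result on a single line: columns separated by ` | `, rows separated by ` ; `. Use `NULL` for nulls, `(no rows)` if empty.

Egypt | 6 ; Canada | 296 ; Germany | 175 ; Germany | 563 ; Germany | 57

LEFT JOIN keeps every suppliers row; unmatched ones get NULL for shipments columns.
Group by suppliers.id and compute SUM(m.qty). SUM over an all-NULL group is NULL.
  1: ids {5} → SUM(m.qty)=6
  8: ids {3, 4, 6} → SUM(m.qty)=296
  9: ids {7, 11} → SUM(m.qty)=175
  10: ids {2, 8, 9, 10} → SUM(m.qty)=563
  15: ids {1} → SUM(m.qty)=57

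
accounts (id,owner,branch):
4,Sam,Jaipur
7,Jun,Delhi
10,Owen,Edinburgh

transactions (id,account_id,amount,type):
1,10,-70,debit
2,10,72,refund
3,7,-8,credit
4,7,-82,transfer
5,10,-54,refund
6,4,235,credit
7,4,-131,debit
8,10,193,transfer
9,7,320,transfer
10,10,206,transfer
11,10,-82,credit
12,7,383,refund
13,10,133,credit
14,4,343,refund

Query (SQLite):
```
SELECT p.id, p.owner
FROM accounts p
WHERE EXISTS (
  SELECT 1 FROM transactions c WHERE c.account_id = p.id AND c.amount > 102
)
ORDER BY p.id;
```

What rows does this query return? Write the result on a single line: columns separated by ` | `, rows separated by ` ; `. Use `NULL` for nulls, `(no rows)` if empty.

For each accounts row, check whether any transactions with matching account_id has amount > 102.
Keep rows where that is true.

4 | Sam ; 7 | Jun ; 10 | Owen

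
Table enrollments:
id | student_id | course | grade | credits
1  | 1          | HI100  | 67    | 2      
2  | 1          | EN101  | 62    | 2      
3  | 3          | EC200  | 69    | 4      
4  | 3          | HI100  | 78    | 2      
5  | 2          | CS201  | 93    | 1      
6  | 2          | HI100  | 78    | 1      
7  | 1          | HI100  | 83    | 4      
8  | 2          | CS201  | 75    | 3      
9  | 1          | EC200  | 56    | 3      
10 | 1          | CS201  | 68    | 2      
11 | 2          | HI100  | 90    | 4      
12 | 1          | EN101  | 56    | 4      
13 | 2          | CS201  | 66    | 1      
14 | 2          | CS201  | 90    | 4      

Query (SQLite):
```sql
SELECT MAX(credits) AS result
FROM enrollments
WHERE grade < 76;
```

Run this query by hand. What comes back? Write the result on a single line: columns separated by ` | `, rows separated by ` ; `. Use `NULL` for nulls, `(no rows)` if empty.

4

Rows where grade < 76 → credits values: [2, 2, 4, 3, 3, 2, 4, 1].
MAX of non-NULL values = 4.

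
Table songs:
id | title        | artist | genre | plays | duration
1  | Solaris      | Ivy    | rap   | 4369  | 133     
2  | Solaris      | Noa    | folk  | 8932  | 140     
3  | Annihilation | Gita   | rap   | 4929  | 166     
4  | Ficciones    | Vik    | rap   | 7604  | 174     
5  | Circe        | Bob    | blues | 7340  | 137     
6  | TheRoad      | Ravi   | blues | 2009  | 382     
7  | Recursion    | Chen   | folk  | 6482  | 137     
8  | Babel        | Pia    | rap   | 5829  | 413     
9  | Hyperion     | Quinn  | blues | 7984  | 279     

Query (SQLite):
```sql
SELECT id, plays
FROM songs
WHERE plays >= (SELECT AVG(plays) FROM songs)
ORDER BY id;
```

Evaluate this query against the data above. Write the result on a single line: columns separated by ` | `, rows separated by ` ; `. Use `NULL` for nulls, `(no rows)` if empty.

Scalar subquery: AVG(plays) over all songs rows = 6164.222222 (≈; comparison uses full precision).
Keep rows where plays >= that value.

2 | 8932 ; 4 | 7604 ; 5 | 7340 ; 7 | 6482 ; 9 | 7984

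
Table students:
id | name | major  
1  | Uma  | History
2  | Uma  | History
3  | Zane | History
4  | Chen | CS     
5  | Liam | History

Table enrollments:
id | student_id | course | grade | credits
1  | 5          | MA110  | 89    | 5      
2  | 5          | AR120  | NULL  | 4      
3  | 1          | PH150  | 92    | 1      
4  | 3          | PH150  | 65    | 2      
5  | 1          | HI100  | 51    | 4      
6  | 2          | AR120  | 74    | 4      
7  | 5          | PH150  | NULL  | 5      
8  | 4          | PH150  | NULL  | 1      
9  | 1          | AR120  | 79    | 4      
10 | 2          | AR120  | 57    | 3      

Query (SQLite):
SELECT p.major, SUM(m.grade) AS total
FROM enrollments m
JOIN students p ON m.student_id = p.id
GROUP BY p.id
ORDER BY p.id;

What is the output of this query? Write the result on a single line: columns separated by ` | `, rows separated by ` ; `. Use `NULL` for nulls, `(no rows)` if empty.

History | 222 ; History | 131 ; History | 65 ; CS | NULL ; History | 89

Join each enrollments row to its students via student_id.
Group joined rows by students.id; compute SUM(m.grade) per group.
  1: ids {3, 5, 9} → SUM(m.grade)=222
  2: ids {6, 10} → SUM(m.grade)=131
  3: ids {4} → SUM(m.grade)=65
  4: ids {8} → SUM(m.grade)=NULL
  5: ids {1, 2, 7} → SUM(m.grade)=89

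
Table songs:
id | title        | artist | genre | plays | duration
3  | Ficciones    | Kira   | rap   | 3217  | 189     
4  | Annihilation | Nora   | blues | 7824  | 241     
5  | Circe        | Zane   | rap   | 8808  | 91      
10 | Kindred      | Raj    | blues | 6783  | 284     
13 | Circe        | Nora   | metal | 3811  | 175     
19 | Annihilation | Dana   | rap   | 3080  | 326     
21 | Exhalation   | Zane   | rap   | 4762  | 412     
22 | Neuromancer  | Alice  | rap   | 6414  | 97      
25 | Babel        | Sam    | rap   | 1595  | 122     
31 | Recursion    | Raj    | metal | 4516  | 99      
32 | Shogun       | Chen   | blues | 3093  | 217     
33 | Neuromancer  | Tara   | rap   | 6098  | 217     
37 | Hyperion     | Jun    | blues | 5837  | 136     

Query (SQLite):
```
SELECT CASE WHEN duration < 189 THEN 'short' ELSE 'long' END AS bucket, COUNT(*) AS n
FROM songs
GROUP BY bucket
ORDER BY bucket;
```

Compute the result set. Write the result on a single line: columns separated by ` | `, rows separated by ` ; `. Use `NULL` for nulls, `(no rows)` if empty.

Bucket rows by duration < 189 → 'short' else 'long'; count each bucket.

long | 7 ; short | 6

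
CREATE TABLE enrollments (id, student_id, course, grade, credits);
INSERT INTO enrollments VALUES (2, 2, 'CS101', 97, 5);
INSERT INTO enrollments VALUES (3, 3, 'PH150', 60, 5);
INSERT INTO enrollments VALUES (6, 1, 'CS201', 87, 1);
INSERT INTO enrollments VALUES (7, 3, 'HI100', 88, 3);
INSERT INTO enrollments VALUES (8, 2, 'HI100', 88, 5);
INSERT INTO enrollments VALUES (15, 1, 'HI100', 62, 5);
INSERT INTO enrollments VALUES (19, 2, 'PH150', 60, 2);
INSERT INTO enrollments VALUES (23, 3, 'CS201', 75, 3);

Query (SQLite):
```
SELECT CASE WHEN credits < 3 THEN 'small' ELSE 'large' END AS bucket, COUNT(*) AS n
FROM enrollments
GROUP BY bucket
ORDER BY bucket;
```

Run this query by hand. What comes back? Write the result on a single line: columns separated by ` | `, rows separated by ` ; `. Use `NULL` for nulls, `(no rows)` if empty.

large | 6 ; small | 2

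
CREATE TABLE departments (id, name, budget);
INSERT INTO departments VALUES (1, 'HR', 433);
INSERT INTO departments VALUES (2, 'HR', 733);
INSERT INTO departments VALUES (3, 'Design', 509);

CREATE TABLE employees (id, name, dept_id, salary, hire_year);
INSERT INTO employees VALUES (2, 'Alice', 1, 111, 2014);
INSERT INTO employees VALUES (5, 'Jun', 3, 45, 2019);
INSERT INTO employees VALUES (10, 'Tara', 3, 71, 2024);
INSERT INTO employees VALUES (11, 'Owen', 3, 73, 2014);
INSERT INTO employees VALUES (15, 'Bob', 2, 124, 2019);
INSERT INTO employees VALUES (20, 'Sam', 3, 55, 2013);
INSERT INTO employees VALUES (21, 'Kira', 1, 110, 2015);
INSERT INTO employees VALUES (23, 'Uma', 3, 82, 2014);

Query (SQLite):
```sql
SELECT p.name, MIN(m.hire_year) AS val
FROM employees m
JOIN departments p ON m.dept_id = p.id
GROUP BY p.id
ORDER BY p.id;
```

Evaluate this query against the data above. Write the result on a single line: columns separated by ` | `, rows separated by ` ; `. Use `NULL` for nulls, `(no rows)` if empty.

HR | 2014 ; HR | 2019 ; Design | 2013

Join each employees row to its departments via dept_id.
Group joined rows by departments.id; compute MIN(m.hire_year) per group.
  1: ids {2, 21} → MIN(m.hire_year)=2014
  2: ids {15} → MIN(m.hire_year)=2019
  3: ids {5, 10, 11, 20, 23} → MIN(m.hire_year)=2013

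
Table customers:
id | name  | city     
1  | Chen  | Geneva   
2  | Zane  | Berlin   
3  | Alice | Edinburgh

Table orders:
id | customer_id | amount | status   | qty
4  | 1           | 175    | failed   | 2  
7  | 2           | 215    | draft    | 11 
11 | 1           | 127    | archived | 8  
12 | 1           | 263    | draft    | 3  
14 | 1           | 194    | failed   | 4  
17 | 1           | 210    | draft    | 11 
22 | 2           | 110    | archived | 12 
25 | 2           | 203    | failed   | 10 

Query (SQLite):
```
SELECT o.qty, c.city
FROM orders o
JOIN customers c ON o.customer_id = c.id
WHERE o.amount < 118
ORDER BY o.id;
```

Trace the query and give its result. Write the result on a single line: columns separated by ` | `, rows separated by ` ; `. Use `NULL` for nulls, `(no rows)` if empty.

12 | Berlin

Each orders row matches the customers row where customer_id = customers.id.
Then keep rows with o.amount < 118.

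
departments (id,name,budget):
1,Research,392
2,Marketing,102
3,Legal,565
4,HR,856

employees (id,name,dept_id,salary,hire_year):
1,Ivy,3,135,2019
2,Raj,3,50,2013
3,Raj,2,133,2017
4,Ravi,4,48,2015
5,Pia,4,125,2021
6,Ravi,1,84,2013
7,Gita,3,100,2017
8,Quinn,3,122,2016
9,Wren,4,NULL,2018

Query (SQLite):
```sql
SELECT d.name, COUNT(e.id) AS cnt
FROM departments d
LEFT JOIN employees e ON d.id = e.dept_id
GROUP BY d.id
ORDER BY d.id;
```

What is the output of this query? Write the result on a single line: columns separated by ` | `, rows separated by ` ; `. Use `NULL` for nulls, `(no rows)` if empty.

LEFT JOIN keeps every departments row; unmatched ones get NULL for employees columns.
Group by departments.id and compute COUNT(e.id). COUNT(col) of an all-NULL group is 0.
  1: ids {6} → COUNT(e.id)=1
  2: ids {3} → COUNT(e.id)=1
  3: ids {1, 2, 7, 8} → COUNT(e.id)=4
  4: ids {4, 5, 9} → COUNT(e.id)=3

Research | 1 ; Marketing | 1 ; Legal | 4 ; HR | 3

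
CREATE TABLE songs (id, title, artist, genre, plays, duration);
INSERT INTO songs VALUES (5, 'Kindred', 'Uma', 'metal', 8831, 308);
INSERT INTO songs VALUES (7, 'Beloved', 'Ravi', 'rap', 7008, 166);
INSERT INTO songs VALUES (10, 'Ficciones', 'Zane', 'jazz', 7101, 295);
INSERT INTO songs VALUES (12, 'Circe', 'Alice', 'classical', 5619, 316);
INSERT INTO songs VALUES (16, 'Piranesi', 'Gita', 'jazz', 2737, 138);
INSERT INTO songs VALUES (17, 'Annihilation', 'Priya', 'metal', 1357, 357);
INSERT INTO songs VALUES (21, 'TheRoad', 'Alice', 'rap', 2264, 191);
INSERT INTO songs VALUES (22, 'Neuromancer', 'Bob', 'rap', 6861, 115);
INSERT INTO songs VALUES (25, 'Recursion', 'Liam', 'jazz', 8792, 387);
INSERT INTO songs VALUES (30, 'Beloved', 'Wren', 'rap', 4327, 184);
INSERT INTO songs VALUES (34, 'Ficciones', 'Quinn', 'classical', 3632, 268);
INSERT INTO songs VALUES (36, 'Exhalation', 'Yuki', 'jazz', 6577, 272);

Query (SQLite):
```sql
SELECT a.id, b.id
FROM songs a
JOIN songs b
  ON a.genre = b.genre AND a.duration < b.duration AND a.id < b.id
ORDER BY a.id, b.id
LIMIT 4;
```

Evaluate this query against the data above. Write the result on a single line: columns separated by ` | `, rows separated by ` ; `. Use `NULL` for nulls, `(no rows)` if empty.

Pairs (a,b) with same genre, a.duration < b.duration, a.id < b.id.
genre groups: classical:{12,34} jazz:{10,16,25,36} metal:{5,17} rap:{7,21,22,30}
Ordered by (a.id, b.id); first 4.

5 | 17 ; 7 | 21 ; 7 | 30 ; 10 | 25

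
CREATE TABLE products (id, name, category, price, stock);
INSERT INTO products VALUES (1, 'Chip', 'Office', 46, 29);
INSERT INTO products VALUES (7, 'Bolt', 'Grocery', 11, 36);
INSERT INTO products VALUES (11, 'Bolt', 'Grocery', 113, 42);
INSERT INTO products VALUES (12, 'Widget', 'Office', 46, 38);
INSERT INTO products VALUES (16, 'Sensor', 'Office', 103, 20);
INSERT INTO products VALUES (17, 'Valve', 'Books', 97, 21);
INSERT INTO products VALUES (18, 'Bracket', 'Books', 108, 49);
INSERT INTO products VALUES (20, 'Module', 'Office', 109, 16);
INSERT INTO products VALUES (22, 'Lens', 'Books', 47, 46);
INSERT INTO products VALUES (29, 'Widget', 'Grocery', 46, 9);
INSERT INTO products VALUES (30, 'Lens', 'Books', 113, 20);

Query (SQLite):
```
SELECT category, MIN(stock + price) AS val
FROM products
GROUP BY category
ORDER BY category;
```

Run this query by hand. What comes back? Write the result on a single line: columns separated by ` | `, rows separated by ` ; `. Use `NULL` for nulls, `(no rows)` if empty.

For each row compute stock + price.
Group by category; take MIN of the expression per group.
  Books: ids {17, 18, 22, 30} → MIN(stock + price)=93
  Grocery: ids {7, 11, 29} → MIN(stock + price)=47
  Office: ids {1, 12, 16, 20} → MIN(stock + price)=75

Books | 93 ; Grocery | 47 ; Office | 75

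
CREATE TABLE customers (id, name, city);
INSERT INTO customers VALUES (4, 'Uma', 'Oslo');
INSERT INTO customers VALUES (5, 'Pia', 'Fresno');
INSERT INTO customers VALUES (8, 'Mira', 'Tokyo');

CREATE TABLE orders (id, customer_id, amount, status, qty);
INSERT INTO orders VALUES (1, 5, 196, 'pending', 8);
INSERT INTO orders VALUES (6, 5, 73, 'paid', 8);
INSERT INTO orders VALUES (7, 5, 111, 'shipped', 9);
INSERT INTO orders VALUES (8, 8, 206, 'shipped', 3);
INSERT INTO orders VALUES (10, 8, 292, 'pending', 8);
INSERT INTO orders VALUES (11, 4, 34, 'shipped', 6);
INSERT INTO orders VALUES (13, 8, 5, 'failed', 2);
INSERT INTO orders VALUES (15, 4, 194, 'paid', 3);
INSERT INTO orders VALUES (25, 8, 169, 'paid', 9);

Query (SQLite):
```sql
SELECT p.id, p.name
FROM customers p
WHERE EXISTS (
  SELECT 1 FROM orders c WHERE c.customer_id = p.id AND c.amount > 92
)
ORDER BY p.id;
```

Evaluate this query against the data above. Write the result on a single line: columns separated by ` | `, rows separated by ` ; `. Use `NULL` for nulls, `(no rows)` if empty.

4 | Uma ; 5 | Pia ; 8 | Mira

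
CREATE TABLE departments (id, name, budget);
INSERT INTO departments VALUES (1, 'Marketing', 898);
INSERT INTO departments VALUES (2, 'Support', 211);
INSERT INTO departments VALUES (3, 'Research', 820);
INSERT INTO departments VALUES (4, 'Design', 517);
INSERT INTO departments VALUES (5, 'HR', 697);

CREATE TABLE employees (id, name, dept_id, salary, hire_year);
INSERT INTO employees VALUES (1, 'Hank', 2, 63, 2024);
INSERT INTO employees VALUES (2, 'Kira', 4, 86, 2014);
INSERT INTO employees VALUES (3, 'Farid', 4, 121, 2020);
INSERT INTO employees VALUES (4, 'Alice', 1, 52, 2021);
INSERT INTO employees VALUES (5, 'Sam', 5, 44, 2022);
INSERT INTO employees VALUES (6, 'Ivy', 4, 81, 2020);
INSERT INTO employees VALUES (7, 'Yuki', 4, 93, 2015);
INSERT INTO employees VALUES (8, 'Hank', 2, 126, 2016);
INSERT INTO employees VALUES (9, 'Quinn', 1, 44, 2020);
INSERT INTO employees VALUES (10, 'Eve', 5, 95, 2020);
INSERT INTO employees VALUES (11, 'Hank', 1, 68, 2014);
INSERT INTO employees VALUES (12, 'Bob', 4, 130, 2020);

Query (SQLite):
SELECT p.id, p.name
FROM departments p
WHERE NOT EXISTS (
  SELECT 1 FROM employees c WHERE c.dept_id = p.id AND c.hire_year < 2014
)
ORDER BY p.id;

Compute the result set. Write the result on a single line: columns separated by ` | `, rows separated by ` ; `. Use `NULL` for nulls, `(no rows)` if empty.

1 | Marketing ; 2 | Support ; 3 | Research ; 4 | Design ; 5 | HR

For each departments row, check whether any employees with matching dept_id has hire_year < 2014.
Keep rows where that is false.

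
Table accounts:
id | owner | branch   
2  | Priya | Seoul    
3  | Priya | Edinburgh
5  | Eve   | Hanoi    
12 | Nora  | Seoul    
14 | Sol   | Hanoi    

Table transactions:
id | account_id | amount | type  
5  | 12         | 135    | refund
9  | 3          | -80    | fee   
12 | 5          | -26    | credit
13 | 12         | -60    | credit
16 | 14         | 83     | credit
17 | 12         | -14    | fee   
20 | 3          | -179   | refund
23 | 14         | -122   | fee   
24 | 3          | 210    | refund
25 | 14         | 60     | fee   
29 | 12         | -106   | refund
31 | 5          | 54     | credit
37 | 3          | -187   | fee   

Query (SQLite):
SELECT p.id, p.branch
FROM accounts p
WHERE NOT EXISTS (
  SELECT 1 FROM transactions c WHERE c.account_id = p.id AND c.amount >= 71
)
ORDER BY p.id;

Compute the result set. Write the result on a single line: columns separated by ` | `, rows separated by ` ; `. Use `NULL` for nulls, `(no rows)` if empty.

2 | Seoul ; 5 | Hanoi

For each accounts row, check whether any transactions with matching account_id has amount >= 71.
Keep rows where that is false.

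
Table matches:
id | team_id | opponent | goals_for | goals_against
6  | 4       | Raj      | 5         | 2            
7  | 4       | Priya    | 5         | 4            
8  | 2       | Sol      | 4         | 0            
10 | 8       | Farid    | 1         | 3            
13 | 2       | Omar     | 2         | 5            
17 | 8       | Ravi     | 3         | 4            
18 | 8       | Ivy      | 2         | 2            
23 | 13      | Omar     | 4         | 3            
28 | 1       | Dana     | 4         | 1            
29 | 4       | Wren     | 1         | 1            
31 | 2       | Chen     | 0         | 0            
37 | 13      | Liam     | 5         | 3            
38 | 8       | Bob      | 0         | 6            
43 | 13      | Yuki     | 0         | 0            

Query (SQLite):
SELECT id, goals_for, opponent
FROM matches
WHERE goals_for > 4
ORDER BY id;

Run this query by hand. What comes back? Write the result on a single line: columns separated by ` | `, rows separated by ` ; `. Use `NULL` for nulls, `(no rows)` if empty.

6 | 5 | Raj ; 7 | 5 | Priya ; 37 | 5 | Liam

goals_for > 4: ids {6, 7, 37}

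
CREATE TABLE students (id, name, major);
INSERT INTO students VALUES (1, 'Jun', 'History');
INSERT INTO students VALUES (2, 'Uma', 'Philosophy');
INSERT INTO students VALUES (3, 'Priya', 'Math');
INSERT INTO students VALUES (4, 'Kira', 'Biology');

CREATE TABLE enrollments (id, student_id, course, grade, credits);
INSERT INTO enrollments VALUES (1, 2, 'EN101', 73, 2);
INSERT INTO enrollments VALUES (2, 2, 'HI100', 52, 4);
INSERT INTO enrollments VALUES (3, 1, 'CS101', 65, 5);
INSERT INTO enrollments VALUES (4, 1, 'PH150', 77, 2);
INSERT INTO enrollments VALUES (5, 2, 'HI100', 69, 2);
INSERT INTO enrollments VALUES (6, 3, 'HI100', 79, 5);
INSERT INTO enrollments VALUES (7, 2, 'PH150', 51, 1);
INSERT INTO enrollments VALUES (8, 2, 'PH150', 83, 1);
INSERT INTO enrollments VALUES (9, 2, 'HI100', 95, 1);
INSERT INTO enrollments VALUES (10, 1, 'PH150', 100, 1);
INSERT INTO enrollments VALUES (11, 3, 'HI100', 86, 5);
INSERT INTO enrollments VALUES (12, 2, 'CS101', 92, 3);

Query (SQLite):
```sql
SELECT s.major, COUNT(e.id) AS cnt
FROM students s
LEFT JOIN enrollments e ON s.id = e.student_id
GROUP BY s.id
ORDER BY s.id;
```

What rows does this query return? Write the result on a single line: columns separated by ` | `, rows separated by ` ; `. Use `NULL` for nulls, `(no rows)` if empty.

LEFT JOIN keeps every students row; unmatched ones get NULL for enrollments columns.
Group by students.id and compute COUNT(e.id). COUNT(col) of an all-NULL group is 0.
  1: ids {3, 4, 10} → COUNT(e.id)=3
  2: ids {1, 2, 5, 7, 8, 9, 12} → COUNT(e.id)=7
  3: ids {6, 11} → COUNT(e.id)=2
  4: ids {—} → COUNT(e.id)=0

History | 3 ; Philosophy | 7 ; Math | 2 ; Biology | 0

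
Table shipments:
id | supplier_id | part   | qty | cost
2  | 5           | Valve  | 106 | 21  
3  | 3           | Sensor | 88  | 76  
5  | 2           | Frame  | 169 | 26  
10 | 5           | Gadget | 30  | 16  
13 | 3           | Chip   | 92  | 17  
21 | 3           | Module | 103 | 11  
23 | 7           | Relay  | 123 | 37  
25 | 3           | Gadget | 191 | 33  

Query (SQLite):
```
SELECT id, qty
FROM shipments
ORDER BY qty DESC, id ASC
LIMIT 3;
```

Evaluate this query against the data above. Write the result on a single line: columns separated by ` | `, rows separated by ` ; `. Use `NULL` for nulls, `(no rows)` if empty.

25 | 191 ; 5 | 169 ; 23 | 123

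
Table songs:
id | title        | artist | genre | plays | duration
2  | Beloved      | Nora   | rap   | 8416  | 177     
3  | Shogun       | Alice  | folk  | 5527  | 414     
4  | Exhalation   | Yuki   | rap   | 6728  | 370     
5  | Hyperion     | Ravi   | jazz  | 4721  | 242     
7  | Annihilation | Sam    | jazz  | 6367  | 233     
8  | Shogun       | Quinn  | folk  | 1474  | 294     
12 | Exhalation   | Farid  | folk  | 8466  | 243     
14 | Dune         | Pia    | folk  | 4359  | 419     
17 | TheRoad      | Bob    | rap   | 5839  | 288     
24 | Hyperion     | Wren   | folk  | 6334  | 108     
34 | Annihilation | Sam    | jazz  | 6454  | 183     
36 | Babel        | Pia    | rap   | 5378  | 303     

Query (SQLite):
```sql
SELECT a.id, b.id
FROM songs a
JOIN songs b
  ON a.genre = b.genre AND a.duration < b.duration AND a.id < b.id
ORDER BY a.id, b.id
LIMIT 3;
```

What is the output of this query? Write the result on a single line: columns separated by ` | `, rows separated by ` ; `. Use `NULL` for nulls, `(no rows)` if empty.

2 | 4 ; 2 | 17 ; 2 | 36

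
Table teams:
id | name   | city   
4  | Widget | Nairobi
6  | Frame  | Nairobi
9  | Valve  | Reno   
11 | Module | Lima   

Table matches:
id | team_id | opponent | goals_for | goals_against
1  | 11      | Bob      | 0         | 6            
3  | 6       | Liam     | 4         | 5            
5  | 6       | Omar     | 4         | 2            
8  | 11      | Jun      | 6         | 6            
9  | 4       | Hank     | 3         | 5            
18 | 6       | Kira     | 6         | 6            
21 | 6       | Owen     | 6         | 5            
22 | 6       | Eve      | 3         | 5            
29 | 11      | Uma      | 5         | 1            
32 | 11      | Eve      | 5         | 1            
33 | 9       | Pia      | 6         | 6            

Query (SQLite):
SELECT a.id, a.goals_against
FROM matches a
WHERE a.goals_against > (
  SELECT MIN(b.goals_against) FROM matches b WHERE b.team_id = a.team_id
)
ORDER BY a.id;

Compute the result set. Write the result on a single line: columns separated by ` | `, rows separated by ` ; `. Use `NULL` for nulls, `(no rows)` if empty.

For each matches row a, compute MIN(goals_against) over rows sharing a.team_id.
Keep row a if a.goals_against > that per-group MIN.
  team_id=4: MIN(goals_against) = 5
  team_id=6: MIN(goals_against) = 2
  team_id=9: MIN(goals_against) = 6
  team_id=11: MIN(goals_against) = 1

1 | 6 ; 3 | 5 ; 8 | 6 ; 18 | 6 ; 21 | 5 ; 22 | 5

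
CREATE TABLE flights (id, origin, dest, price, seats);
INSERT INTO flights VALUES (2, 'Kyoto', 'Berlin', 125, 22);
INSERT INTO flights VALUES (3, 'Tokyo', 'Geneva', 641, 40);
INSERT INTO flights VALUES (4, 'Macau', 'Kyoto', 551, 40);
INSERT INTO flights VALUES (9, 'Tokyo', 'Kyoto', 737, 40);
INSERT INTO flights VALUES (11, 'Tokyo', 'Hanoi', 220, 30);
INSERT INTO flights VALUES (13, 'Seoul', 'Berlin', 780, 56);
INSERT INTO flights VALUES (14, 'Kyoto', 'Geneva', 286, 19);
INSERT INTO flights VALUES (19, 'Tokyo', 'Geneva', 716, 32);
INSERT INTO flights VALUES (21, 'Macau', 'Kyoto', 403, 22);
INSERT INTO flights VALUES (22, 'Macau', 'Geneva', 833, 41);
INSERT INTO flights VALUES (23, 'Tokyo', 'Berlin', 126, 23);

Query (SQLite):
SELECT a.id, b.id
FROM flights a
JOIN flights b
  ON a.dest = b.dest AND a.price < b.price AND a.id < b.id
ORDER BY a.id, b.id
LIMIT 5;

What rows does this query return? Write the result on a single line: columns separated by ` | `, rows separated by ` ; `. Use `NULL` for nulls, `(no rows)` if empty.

2 | 13 ; 2 | 23 ; 3 | 19 ; 3 | 22 ; 4 | 9

Pairs (a,b) with same dest, a.price < b.price, a.id < b.id.
dest groups: Berlin:{2,13,23} Geneva:{3,14,19,22} Hanoi:{11} Kyoto:{4,9,21}
Ordered by (a.id, b.id); first 5.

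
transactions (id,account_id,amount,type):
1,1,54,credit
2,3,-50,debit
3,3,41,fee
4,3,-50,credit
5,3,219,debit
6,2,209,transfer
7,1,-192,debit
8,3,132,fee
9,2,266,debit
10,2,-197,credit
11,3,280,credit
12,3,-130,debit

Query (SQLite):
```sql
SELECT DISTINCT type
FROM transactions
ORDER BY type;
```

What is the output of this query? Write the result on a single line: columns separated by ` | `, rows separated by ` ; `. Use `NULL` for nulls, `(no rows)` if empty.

credit ; debit ; fee ; transfer

Collect distinct type values from transactions.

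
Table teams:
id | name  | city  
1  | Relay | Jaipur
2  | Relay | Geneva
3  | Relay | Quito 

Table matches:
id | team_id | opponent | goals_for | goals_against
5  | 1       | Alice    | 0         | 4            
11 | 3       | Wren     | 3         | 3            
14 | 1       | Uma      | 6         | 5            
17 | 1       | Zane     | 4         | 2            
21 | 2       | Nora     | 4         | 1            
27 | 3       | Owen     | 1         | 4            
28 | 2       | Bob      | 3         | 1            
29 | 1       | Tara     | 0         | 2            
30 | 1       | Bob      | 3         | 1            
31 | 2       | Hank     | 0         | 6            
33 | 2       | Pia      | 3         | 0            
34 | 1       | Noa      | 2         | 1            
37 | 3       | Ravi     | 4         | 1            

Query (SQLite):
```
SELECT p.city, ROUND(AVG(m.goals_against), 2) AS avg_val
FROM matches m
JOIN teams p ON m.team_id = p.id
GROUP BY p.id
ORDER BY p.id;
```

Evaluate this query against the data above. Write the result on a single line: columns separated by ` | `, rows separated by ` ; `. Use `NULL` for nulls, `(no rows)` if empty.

Join each matches row to its teams via team_id.
Group joined rows by teams.id; compute ROUND(AVG(m.goals_against), 2) per group.
  1: ids {5, 14, 17, 29, 30, 34} → ROUND(AVG(m.goals_against), 2)=2.5
  2: ids {21, 28, 31, 33} → ROUND(AVG(m.goals_against), 2)=2
  3: ids {11, 27, 37} → ROUND(AVG(m.goals_against), 2)=2.67

Jaipur | 2.5 ; Geneva | 2 ; Quito | 2.67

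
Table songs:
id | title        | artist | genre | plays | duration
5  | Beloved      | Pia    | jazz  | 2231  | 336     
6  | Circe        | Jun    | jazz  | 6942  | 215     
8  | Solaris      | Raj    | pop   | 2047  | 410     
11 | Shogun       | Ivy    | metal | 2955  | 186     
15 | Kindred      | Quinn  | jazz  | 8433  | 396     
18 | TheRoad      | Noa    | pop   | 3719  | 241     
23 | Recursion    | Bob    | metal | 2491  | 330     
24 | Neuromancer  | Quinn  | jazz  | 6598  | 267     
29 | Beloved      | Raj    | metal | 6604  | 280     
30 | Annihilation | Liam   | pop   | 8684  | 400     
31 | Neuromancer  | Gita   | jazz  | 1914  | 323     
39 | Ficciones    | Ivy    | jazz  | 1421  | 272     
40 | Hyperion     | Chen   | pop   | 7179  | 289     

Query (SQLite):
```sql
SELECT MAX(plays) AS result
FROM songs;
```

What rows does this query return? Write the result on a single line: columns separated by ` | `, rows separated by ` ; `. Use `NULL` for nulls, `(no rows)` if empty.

8684

All plays values: [2231, 6942, 2047, 2955, 8433, 3719, 2491, 6598, 6604, 8684, 1914, 1421, 7179].
MAX of non-NULL values = 8684.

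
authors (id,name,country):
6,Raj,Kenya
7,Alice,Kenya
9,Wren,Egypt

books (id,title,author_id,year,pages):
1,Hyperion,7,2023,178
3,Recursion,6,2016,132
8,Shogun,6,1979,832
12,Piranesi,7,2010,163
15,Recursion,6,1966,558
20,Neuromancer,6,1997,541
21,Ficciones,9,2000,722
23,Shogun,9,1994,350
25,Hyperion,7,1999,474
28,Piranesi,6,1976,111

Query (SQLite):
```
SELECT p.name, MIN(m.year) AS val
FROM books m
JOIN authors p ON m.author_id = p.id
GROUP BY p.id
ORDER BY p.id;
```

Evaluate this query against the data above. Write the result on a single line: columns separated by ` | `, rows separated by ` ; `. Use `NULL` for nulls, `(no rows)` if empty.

Raj | 1966 ; Alice | 1999 ; Wren | 1994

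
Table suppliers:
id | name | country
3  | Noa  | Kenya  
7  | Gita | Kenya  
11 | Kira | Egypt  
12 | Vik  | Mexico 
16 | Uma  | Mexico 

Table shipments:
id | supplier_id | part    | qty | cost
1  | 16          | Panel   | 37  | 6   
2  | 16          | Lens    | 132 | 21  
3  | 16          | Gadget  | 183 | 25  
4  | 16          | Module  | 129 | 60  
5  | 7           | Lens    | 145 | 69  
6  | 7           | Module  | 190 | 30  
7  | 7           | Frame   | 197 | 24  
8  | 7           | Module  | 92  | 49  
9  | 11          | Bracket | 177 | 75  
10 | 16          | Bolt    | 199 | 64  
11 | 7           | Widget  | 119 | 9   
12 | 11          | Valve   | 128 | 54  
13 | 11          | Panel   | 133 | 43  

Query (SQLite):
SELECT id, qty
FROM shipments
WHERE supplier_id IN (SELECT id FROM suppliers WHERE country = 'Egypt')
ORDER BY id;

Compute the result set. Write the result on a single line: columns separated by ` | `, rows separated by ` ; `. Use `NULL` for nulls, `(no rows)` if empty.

Inner query: suppliers.id where country = 'Egypt'.
Outer: keep shipments rows whose supplier_id is in that set.
Inner query → {11}

9 | 177 ; 12 | 128 ; 13 | 133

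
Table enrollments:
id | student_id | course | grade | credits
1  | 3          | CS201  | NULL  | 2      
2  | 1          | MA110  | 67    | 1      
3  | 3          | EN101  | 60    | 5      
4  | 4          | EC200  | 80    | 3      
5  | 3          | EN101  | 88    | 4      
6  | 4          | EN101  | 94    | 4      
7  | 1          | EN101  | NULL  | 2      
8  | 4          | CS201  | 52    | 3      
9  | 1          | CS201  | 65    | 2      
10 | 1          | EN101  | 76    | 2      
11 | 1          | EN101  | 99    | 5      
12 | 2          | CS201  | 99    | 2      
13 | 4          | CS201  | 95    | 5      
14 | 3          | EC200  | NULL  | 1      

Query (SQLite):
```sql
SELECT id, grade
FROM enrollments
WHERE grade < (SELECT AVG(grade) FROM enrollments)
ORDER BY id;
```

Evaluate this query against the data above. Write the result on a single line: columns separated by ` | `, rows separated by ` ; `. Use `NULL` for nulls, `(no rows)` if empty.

Scalar subquery: AVG(grade) over all enrollments rows = 79.545455 (≈; comparison uses full precision).
Keep rows where grade < that value.

2 | 67 ; 3 | 60 ; 8 | 52 ; 9 | 65 ; 10 | 76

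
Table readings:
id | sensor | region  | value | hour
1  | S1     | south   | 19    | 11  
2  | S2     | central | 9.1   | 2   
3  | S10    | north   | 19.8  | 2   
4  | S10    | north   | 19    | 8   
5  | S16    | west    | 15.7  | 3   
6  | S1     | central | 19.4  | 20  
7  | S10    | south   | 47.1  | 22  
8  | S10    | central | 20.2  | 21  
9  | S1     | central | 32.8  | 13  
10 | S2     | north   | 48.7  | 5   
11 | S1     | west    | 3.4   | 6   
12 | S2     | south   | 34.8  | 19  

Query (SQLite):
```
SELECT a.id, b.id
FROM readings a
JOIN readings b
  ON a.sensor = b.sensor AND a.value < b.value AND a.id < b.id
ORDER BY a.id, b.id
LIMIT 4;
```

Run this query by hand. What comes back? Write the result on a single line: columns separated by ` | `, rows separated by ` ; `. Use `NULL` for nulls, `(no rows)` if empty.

Pairs (a,b) with same sensor, a.value < b.value, a.id < b.id.
sensor groups: S1:{1,6,9,11} S10:{3,4,7,8} S16:{5} S2:{2,10,12}
Ordered by (a.id, b.id); first 4.

1 | 6 ; 1 | 9 ; 2 | 10 ; 2 | 12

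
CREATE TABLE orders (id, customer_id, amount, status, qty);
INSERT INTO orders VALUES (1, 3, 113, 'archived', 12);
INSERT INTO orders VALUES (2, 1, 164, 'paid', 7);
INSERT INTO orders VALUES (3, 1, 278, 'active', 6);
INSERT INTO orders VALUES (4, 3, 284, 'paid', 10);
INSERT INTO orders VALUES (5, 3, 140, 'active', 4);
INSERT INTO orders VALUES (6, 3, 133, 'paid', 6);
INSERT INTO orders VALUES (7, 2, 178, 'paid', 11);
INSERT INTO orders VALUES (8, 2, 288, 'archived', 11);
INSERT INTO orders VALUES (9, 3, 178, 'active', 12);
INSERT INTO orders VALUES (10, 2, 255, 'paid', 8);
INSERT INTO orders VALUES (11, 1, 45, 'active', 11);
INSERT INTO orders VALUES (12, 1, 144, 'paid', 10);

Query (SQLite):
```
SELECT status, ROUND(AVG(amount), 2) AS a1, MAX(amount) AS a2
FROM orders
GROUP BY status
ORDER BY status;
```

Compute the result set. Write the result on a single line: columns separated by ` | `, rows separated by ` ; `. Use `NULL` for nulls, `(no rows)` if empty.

active | 160.25 | 278 ; archived | 200.5 | 288 ; paid | 193 | 284

Group orders by status.
Per group compute: ROUND(AVG(amount), 2), MAX(amount).
  active: ids {3, 5, 9, 11} → ROUND(AVG(amount), 2)=160.25, MAX(amount)=278
  archived: ids {1, 8} → ROUND(AVG(amount), 2)=200.5, MAX(amount)=288
  paid: ids {2, 4, 6, 7, 10, 12} → ROUND(AVG(amount), 2)=193, MAX(amount)=284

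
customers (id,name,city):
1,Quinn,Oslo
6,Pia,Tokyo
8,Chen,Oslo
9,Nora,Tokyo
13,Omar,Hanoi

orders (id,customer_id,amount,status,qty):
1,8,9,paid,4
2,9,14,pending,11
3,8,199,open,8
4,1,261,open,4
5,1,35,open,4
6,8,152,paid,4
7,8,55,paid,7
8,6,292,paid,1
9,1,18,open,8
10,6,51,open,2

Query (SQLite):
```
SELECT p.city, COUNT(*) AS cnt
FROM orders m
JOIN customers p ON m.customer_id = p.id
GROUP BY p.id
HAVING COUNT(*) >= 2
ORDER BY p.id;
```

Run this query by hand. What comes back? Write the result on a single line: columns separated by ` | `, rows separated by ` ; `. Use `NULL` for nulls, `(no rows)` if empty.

Oslo | 3 ; Tokyo | 2 ; Oslo | 4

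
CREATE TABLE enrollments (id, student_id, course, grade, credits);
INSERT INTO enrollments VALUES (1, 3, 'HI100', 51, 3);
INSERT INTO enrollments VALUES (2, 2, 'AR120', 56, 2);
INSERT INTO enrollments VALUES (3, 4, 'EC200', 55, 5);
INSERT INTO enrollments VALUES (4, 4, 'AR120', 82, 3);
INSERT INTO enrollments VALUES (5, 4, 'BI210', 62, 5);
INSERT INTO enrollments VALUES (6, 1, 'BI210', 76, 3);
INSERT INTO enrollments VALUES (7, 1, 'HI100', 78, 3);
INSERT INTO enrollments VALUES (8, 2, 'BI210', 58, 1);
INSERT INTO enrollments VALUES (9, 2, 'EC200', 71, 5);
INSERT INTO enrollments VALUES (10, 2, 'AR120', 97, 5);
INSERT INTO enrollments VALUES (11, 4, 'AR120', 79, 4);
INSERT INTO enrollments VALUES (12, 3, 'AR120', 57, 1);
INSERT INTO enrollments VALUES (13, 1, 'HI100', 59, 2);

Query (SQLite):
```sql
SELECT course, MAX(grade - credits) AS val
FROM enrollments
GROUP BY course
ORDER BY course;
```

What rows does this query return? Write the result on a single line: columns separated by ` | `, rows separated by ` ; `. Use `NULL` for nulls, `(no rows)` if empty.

AR120 | 92 ; BI210 | 73 ; EC200 | 66 ; HI100 | 75

For each row compute grade - credits.
Group by course; take MAX of the expression per group.
  AR120: ids {2, 4, 10, 11, 12} → MAX(grade - credits)=92
  BI210: ids {5, 6, 8} → MAX(grade - credits)=73
  EC200: ids {3, 9} → MAX(grade - credits)=66
  HI100: ids {1, 7, 13} → MAX(grade - credits)=75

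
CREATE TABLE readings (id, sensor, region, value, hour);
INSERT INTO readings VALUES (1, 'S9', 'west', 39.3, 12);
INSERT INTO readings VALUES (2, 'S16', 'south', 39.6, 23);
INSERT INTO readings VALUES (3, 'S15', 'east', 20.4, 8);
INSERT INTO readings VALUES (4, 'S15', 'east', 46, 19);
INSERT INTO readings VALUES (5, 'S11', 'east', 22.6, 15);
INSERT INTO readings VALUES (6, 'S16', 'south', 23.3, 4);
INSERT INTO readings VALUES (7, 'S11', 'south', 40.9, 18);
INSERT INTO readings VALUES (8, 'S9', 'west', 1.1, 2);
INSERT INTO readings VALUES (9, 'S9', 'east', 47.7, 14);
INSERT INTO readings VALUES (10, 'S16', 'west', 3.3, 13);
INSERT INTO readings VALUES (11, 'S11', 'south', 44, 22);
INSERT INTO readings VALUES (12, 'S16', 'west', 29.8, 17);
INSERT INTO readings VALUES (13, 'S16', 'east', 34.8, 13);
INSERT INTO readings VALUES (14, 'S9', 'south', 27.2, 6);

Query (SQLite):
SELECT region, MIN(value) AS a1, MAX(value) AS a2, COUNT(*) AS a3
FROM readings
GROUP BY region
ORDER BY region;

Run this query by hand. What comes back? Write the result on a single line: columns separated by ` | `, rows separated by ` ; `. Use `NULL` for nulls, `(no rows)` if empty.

Group readings by region.
Per group compute: MIN(value), MAX(value), COUNT(*).
  east: ids {3, 4, 5, 9, 13} → MIN(value)=20.4, MAX(value)=47.7, COUNT(*)=5
  south: ids {2, 6, 7, 11, 14} → MIN(value)=23.3, MAX(value)=44, COUNT(*)=5
  west: ids {1, 8, 10, 12} → MIN(value)=1.1, MAX(value)=39.3, COUNT(*)=4

east | 20.4 | 47.7 | 5 ; south | 23.3 | 44 | 5 ; west | 1.1 | 39.3 | 4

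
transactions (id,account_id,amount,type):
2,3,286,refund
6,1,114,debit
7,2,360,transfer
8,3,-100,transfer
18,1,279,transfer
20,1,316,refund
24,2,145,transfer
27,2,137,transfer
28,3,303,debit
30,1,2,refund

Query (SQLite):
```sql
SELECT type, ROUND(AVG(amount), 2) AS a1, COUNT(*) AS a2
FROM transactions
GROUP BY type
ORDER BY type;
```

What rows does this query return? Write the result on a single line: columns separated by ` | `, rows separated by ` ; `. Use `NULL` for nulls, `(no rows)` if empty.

debit | 208.5 | 2 ; refund | 201.33 | 3 ; transfer | 164.2 | 5

Group transactions by type.
Per group compute: ROUND(AVG(amount), 2), COUNT(*).
  debit: ids {6, 28} → ROUND(AVG(amount), 2)=208.5, COUNT(*)=2
  refund: ids {2, 20, 30} → ROUND(AVG(amount), 2)=201.33, COUNT(*)=3
  transfer: ids {7, 8, 18, 24, 27} → ROUND(AVG(amount), 2)=164.2, COUNT(*)=5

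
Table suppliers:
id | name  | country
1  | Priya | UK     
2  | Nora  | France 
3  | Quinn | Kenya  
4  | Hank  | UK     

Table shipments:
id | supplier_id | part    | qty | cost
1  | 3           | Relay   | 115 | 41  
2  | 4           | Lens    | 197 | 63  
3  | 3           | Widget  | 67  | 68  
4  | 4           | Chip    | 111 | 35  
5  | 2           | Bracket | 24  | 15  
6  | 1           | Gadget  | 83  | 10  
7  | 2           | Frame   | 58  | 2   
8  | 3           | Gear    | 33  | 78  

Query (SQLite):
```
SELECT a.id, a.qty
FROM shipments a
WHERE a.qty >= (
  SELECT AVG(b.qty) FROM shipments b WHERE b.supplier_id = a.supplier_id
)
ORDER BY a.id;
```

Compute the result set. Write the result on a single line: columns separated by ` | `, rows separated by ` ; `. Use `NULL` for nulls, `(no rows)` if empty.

For each shipments row a, compute AVG(qty) over rows sharing a.supplier_id.
Keep row a if a.qty >= that per-group AVG.
  supplier_id=1: AVG(qty) = 83.0
  supplier_id=2: AVG(qty) = 41.0
  supplier_id=3: AVG(qty) = 71.666667
  supplier_id=4: AVG(qty) = 154.0

1 | 115 ; 2 | 197 ; 6 | 83 ; 7 | 58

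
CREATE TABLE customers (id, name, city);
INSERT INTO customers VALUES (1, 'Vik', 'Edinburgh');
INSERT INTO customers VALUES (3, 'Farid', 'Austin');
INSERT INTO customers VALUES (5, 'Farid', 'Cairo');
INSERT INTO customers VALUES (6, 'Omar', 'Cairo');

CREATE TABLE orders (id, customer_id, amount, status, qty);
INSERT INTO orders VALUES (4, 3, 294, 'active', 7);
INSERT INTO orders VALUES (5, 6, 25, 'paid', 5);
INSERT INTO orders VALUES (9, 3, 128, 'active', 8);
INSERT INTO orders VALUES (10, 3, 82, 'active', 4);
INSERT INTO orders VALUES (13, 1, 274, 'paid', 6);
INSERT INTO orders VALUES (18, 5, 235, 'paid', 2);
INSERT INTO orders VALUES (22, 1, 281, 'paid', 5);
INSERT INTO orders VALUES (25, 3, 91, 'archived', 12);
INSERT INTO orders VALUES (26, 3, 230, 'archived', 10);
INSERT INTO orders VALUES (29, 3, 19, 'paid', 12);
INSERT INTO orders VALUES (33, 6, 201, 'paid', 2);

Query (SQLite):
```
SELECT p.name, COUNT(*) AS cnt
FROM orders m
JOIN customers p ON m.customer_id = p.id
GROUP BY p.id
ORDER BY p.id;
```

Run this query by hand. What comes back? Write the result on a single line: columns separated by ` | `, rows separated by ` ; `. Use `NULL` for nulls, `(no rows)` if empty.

Vik | 2 ; Farid | 6 ; Farid | 1 ; Omar | 2

Join each orders row to its customers via customer_id.
Group joined rows by customers.id; compute COUNT(*) per group.
  1: ids {13, 22} → COUNT(*)=2
  3: ids {4, 9, 10, 25, 26, 29} → COUNT(*)=6
  5: ids {18} → COUNT(*)=1
  6: ids {5, 33} → COUNT(*)=2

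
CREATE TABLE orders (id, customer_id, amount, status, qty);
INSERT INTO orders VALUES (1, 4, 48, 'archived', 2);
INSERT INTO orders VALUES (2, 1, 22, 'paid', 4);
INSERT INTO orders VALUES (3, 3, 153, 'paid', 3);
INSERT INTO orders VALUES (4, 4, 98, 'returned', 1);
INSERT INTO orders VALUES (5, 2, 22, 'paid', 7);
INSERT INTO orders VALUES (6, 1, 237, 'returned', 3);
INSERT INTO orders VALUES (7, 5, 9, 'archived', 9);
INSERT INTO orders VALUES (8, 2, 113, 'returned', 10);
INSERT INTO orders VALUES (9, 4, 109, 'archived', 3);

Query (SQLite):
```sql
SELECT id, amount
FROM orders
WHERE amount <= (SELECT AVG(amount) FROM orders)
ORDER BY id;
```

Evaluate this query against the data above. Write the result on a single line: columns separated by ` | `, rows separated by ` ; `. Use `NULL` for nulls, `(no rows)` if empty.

Scalar subquery: AVG(amount) over all orders rows = 90.111111 (≈; comparison uses full precision).
Keep rows where amount <= that value.

1 | 48 ; 2 | 22 ; 5 | 22 ; 7 | 9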